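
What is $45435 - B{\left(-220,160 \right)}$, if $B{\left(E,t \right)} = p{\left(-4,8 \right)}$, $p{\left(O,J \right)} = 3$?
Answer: $45432$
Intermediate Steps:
$B{\left(E,t \right)} = 3$
$45435 - B{\left(-220,160 \right)} = 45435 - 3 = 45432$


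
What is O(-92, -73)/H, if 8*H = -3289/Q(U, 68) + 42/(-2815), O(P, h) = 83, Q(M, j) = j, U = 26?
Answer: -127102880/9261391 ≈ -13.724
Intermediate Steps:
H = -9261391/1531360 (H = (-3289/68 + 42/(-2815))/8 = (-3289*1/68 + 42*(-1/2815))/8 = (-3289/68 - 42/2815)/8 = (⅛)*(-9261391/191420) = -9261391/1531360 ≈ -6.0478)
O(-92, -73)/H = 83/(-9261391/1531360) = 83*(-1531360/9261391) = -127102880/9261391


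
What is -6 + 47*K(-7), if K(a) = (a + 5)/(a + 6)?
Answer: 88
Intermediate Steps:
K(a) = (5 + a)/(6 + a)
-6 + 47*K(-7) = -6 + 47*((5 - 7)/(6 - 7)) = -6 + 47*(-2/(-1)) = -6 + 47*(-1*(-2)) = -6 + 47*2 = -6 + 94 = 88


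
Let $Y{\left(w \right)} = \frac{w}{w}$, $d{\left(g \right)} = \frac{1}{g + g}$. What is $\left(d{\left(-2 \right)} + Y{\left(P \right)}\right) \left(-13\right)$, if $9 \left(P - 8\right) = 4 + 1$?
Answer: $- \frac{39}{4} \approx -9.75$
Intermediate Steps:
$d{\left(g \right)} = \frac{1}{2 g}$
$P = \frac{77}{9}$ ($P = 8 + \frac{4 + 1}{9} = 8 + \frac{1}{9} \cdot 5 = 8 + \frac{5}{9} = \frac{77}{9} \approx 8.5556$)
$Y{\left(w \right)} = 1$
$\left(d{\left(-2 \right)} + Y{\left(P \right)}\right) \left(-13\right) = \left(\frac{1}{2 \left(-2\right)} + 1\right) \left(-13\right) = \left(\frac{1}{2} \left(- \frac{1}{2}\right) + 1\right) \left(-13\right) = \left(- \frac{1}{4} + 1\right) \left(-13\right) = \frac{3}{4} \left(-13\right) = - \frac{39}{4}$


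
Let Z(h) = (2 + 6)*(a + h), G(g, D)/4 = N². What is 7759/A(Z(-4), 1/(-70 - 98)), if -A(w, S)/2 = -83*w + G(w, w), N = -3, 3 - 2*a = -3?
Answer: -7759/1400 ≈ -5.5421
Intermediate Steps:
a = 3 (a = 3/2 - ½*(-3) = 3/2 + 3/2 = 3)
G(g, D) = 36 (G(g, D) = 4*(-3)² = 4*9 = 36)
Z(h) = 24 + 8*h (Z(h) = (2 + 6)*(3 + h) = 8*(3 + h) = 24 + 8*h)
A(w, S) = -72 + 166*w (A(w, S) = -2*(-83*w + 36) = -2*(36 - 83*w) = -72 + 166*w)
7759/A(Z(-4), 1/(-70 - 98)) = 7759/(-72 + 166*(24 + 8*(-4))) = 7759/(-72 + 166*(24 - 32)) = 7759/(-72 + 166*(-8)) = 7759/(-72 - 1328) = 7759/(-1400) = 7759*(-1/1400) = -7759/1400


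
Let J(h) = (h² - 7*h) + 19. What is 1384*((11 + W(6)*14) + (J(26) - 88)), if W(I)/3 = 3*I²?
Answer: 6881248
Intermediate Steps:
J(h) = 19 + h² - 7*h
W(I) = 9*I² (W(I) = 3*(3*I²) = 9*I²)
1384*((11 + W(6)*14) + (J(26) - 88)) = 1384*((11 + (9*6²)*14) + ((19 + 26² - 7*26) - 88)) = 1384*((11 + (9*36)*14) + ((19 + 676 - 182) - 88)) = 1384*((11 + 324*14) + (513 - 88)) = 1384*((11 + 4536) + 425) = 1384*(4547 + 425) = 1384*4972 = 6881248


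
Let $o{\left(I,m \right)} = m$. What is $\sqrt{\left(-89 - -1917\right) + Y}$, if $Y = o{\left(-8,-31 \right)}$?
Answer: $\sqrt{1797} \approx 42.391$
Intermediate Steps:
$Y = -31$
$\sqrt{\left(-89 - -1917\right) + Y} = \sqrt{\left(-89 - -1917\right) - 31} = \sqrt{\left(-89 + 1917\right) - 31} = \sqrt{1828 - 31} = \sqrt{1797}$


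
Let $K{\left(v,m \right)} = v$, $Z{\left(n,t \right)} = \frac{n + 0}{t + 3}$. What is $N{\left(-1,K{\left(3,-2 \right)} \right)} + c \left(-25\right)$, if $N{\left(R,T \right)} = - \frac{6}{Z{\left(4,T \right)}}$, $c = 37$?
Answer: $-934$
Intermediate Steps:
$Z{\left(n,t \right)} = \frac{n}{3 + t}$
$N{\left(R,T \right)} = - \frac{9}{2} - \frac{3 T}{2}$ ($N{\left(R,T \right)} = - \frac{6}{4 \frac{1}{3 + T}} = - 6 \left(\frac{3}{4} + \frac{T}{4}\right) = - \frac{9}{2} - \frac{3 T}{2}$)
$N{\left(-1,K{\left(3,-2 \right)} \right)} + c \left(-25\right) = \left(- \frac{9}{2} - \frac{9}{2}\right) + 37 \left(-25\right) = \left(- \frac{9}{2} - \frac{9}{2}\right) - 925 = -9 - 925 = -934$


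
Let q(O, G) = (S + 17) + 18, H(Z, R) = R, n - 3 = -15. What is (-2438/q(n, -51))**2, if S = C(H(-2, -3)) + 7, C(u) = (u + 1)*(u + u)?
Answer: 1485961/729 ≈ 2038.4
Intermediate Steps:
n = -12 (n = 3 - 15 = -12)
C(u) = 2*u*(1 + u) (C(u) = (1 + u)*(2*u) = 2*u*(1 + u))
S = 19 (S = 2*(-3)*(1 - 3) + 7 = 2*(-3)*(-2) + 7 = 12 + 7 = 19)
q(O, G) = 54 (q(O, G) = (19 + 17) + 18 = 36 + 18 = 54)
(-2438/q(n, -51))**2 = (-2438/54)**2 = (-2438*1/54)**2 = (-1219/27)**2 = 1485961/729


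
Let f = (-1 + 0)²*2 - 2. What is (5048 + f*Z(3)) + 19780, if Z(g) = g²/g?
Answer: 24828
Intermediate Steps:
Z(g) = g
f = 0 (f = (-1)²*2 - 2 = 1*2 - 2 = 2 - 2 = 0)
(5048 + f*Z(3)) + 19780 = (5048 + 0*3) + 19780 = (5048 + 0) + 19780 = 5048 + 19780 = 24828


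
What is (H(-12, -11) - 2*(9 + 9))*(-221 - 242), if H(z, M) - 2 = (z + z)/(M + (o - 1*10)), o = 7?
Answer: 104638/7 ≈ 14948.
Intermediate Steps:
H(z, M) = 2 + 2*z/(-3 + M) (H(z, M) = 2 + (z + z)/(M + (7 - 1*10)) = 2 + (2*z)/(M + (7 - 10)) = 2 + (2*z)/(M - 3) = 2 + (2*z)/(-3 + M) = 2 + 2*z/(-3 + M))
(H(-12, -11) - 2*(9 + 9))*(-221 - 242) = (2*(-3 - 11 - 12)/(-3 - 11) - 2*(9 + 9))*(-221 - 242) = (2*(-26)/(-14) - 2*18)*(-463) = (2*(-1/14)*(-26) - 36)*(-463) = (26/7 - 36)*(-463) = -226/7*(-463) = 104638/7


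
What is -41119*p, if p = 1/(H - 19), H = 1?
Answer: 41119/18 ≈ 2284.4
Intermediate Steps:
p = -1/18 (p = 1/(1 - 19) = 1/(-18) = -1/18 ≈ -0.055556)
-41119*p = -41119*(-1/18) = 41119/18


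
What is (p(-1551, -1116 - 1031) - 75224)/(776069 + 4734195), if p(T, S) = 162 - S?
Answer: -72915/5510264 ≈ -0.013233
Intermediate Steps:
(p(-1551, -1116 - 1031) - 75224)/(776069 + 4734195) = ((162 - (-1116 - 1031)) - 75224)/(776069 + 4734195) = ((162 - 1*(-2147)) - 75224)/5510264 = ((162 + 2147) - 75224)*(1/5510264) = (2309 - 75224)*(1/5510264) = -72915*1/5510264 = -72915/5510264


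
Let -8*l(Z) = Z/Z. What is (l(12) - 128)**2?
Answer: 1050625/64 ≈ 16416.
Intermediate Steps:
l(Z) = -1/8 (l(Z) = -Z/(8*Z) = -1/8*1 = -1/8)
(l(12) - 128)**2 = (-1/8 - 128)**2 = (-1025/8)**2 = 1050625/64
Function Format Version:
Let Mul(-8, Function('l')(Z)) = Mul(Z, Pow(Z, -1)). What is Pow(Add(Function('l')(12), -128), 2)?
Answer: Rational(1050625, 64) ≈ 16416.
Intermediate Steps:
Function('l')(Z) = Rational(-1, 8) (Function('l')(Z) = Mul(Rational(-1, 8), Mul(Z, Pow(Z, -1))) = Mul(Rational(-1, 8), 1) = Rational(-1, 8))
Pow(Add(Function('l')(12), -128), 2) = Pow(Add(Rational(-1, 8), -128), 2) = Pow(Rational(-1025, 8), 2) = Rational(1050625, 64)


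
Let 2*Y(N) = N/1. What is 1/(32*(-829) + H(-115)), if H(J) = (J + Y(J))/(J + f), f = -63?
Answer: -356/9443623 ≈ -3.7697e-5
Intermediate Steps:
Y(N) = N/2 (Y(N) = (N/1)/2 = (N*1)/2 = N/2)
H(J) = 3*J/(2*(-63 + J)) (H(J) = (J + J/2)/(J - 63) = (3*J/2)/(-63 + J) = 3*J/(2*(-63 + J)))
1/(32*(-829) + H(-115)) = 1/(32*(-829) + (3/2)*(-115)/(-63 - 115)) = 1/(-26528 + (3/2)*(-115)/(-178)) = 1/(-26528 + (3/2)*(-115)*(-1/178)) = 1/(-26528 + 345/356) = 1/(-9443623/356) = -356/9443623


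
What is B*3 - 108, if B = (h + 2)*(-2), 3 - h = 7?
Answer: -96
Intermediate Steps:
h = -4 (h = 3 - 1*7 = 3 - 7 = -4)
B = 4 (B = (-4 + 2)*(-2) = -2*(-2) = 4)
B*3 - 108 = 4*3 - 108 = 12 - 108 = -96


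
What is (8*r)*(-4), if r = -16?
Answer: 512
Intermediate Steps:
(8*r)*(-4) = (8*(-16))*(-4) = -128*(-4) = 512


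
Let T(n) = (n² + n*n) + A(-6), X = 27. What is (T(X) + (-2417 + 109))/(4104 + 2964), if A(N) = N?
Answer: -214/1767 ≈ -0.12111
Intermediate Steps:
T(n) = -6 + 2*n² (T(n) = (n² + n*n) - 6 = (n² + n²) - 6 = 2*n² - 6 = -6 + 2*n²)
(T(X) + (-2417 + 109))/(4104 + 2964) = ((-6 + 2*27²) + (-2417 + 109))/(4104 + 2964) = ((-6 + 2*729) - 2308)/7068 = ((-6 + 1458) - 2308)*(1/7068) = (1452 - 2308)*(1/7068) = -856*1/7068 = -214/1767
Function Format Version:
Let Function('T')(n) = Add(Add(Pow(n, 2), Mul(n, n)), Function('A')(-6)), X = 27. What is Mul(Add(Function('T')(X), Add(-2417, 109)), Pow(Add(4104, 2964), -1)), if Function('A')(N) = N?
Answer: Rational(-214, 1767) ≈ -0.12111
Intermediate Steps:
Function('T')(n) = Add(-6, Mul(2, Pow(n, 2))) (Function('T')(n) = Add(Add(Pow(n, 2), Mul(n, n)), -6) = Add(Add(Pow(n, 2), Pow(n, 2)), -6) = Add(Mul(2, Pow(n, 2)), -6) = Add(-6, Mul(2, Pow(n, 2))))
Mul(Add(Function('T')(X), Add(-2417, 109)), Pow(Add(4104, 2964), -1)) = Mul(Add(Add(-6, Mul(2, Pow(27, 2))), Add(-2417, 109)), Pow(Add(4104, 2964), -1)) = Mul(Add(Add(-6, Mul(2, 729)), -2308), Pow(7068, -1)) = Mul(Add(Add(-6, 1458), -2308), Rational(1, 7068)) = Mul(Add(1452, -2308), Rational(1, 7068)) = Mul(-856, Rational(1, 7068)) = Rational(-214, 1767)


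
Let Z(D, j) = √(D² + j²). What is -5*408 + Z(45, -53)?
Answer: -2040 + √4834 ≈ -1970.5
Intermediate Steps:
-5*408 + Z(45, -53) = -5*408 + √(45² + (-53)²) = -2040 + √(2025 + 2809) = -2040 + √4834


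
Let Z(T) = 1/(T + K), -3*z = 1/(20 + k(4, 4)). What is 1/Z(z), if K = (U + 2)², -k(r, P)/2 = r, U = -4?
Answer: 143/36 ≈ 3.9722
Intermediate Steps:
k(r, P) = -2*r
K = 4 (K = (-4 + 2)² = (-2)² = 4)
z = -1/36 (z = -1/(3*(20 - 2*4)) = -1/(3*(20 - 8)) = -⅓/12 = -⅓*1/12 = -1/36 ≈ -0.027778)
Z(T) = 1/(4 + T) (Z(T) = 1/(T + 4) = 1/(4 + T))
1/Z(z) = 1/(1/(4 - 1/36)) = 1/(1/(143/36)) = 1/(36/143) = 143/36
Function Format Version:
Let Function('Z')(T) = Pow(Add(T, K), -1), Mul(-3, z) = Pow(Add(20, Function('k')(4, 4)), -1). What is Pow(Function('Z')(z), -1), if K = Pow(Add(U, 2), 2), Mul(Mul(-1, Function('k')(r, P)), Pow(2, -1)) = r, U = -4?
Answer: Rational(143, 36) ≈ 3.9722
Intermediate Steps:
Function('k')(r, P) = Mul(-2, r)
K = 4 (K = Pow(Add(-4, 2), 2) = Pow(-2, 2) = 4)
z = Rational(-1, 36) (z = Mul(Rational(-1, 3), Pow(Add(20, Mul(-2, 4)), -1)) = Mul(Rational(-1, 3), Pow(Add(20, -8), -1)) = Mul(Rational(-1, 3), Pow(12, -1)) = Mul(Rational(-1, 3), Rational(1, 12)) = Rational(-1, 36) ≈ -0.027778)
Function('Z')(T) = Pow(Add(4, T), -1) (Function('Z')(T) = Pow(Add(T, 4), -1) = Pow(Add(4, T), -1))
Pow(Function('Z')(z), -1) = Pow(Pow(Add(4, Rational(-1, 36)), -1), -1) = Pow(Pow(Rational(143, 36), -1), -1) = Pow(Rational(36, 143), -1) = Rational(143, 36)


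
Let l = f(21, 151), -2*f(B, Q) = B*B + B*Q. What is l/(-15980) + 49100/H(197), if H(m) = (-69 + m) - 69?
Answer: 392362277/471410 ≈ 832.32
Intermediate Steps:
f(B, Q) = -B²/2 - B*Q/2 (f(B, Q) = -(B*B + B*Q)/2 = -(B² + B*Q)/2 = -B²/2 - B*Q/2)
l = -1806 (l = -½*21*(21 + 151) = -½*21*172 = -1806)
H(m) = -138 + m
l/(-15980) + 49100/H(197) = -1806/(-15980) + 49100/(-138 + 197) = -1806*(-1/15980) + 49100/59 = 903/7990 + 49100*(1/59) = 903/7990 + 49100/59 = 392362277/471410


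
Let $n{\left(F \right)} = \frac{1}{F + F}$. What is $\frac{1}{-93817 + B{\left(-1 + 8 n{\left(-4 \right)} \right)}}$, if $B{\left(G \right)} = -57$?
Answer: $- \frac{1}{93874} \approx -1.0653 \cdot 10^{-5}$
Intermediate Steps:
$n{\left(F \right)} = \frac{1}{2 F}$
$\frac{1}{-93817 + B{\left(-1 + 8 n{\left(-4 \right)} \right)}} = \frac{1}{-93817 - 57} = \frac{1}{-93874} = - \frac{1}{93874}$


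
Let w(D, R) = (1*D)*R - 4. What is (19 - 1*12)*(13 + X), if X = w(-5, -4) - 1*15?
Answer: 98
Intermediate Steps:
w(D, R) = -4 + D*R (w(D, R) = D*R - 4 = -4 + D*R)
X = 1 (X = (-4 - 5*(-4)) - 1*15 = (-4 + 20) - 15 = 16 - 15 = 1)
(19 - 1*12)*(13 + X) = (19 - 1*12)*(13 + 1) = (19 - 12)*14 = 7*14 = 98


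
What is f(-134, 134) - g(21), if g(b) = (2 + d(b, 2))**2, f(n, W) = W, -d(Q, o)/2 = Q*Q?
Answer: -774266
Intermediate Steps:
d(Q, o) = -2*Q**2 (d(Q, o) = -2*Q*Q = -2*Q**2)
g(b) = (2 - 2*b**2)**2
f(-134, 134) - g(21) = 134 - 4*(-1 + 21**2)**2 = 134 - 4*(-1 + 441)**2 = 134 - 4*440**2 = 134 - 4*193600 = 134 - 1*774400 = 134 - 774400 = -774266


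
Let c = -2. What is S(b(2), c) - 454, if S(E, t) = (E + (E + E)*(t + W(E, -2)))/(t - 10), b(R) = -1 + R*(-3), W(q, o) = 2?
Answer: -5441/12 ≈ -453.42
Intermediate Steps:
b(R) = -1 - 3*R
S(E, t) = (E + 2*E*(2 + t))/(-10 + t) (S(E, t) = (E + (E + E)*(t + 2))/(t - 10) = (E + (2*E)*(2 + t))/(-10 + t) = (E + 2*E*(2 + t))/(-10 + t))
S(b(2), c) - 454 = (-1 - 3*2)*(5 + 2*(-2))/(-10 - 2) - 454 = (-1 - 6)*(5 - 4)/(-12) - 454 = -7*(-1/12)*1 - 454 = 7/12 - 454 = -5441/12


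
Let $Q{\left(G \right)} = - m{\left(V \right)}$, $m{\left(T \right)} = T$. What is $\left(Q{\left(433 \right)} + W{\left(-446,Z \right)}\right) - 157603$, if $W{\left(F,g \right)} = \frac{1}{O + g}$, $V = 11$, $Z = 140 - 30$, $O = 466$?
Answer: $- \frac{90785663}{576} \approx -1.5761 \cdot 10^{5}$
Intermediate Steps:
$Z = 110$ ($Z = 140 - 30 = 110$)
$Q{\left(G \right)} = -11$ ($Q{\left(G \right)} = \left(-1\right) 11 = -11$)
$W{\left(F,g \right)} = \frac{1}{466 + g}$
$\left(Q{\left(433 \right)} + W{\left(-446,Z \right)}\right) - 157603 = \left(-11 + \frac{1}{466 + 110}\right) - 157603 = \left(-11 + \frac{1}{576}\right) - 157603 = - \frac{6335}{576} - 157603 = - \frac{90785663}{576}$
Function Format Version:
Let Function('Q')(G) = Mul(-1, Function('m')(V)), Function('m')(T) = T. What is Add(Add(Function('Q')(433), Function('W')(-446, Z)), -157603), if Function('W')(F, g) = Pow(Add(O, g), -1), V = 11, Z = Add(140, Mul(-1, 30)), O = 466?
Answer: Rational(-90785663, 576) ≈ -1.5761e+5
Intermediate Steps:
Z = 110 (Z = Add(140, -30) = 110)
Function('Q')(G) = -11 (Function('Q')(G) = Mul(-1, 11) = -11)
Function('W')(F, g) = Pow(Add(466, g), -1)
Add(Add(Function('Q')(433), Function('W')(-446, Z)), -157603) = Add(Add(-11, Pow(Add(466, 110), -1)), -157603) = Add(Add(-11, Pow(576, -1)), -157603) = Add(Add(-11, Rational(1, 576)), -157603) = Add(Rational(-6335, 576), -157603) = Rational(-90785663, 576)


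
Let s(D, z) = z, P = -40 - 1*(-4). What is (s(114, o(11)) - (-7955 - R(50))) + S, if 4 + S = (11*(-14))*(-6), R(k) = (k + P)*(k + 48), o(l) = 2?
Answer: 10249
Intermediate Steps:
P = -36 (P = -40 + 4 = -36)
R(k) = (-36 + k)*(48 + k) (R(k) = (k - 36)*(k + 48) = (-36 + k)*(48 + k))
S = 920 (S = -4 + (11*(-14))*(-6) = -4 - 154*(-6) = -4 + 924 = 920)
(s(114, o(11)) - (-7955 - R(50))) + S = (2 - (-7955 - (-1728 + 50² + 12*50))) + 920 = (2 - (-7955 - (-1728 + 2500 + 600))) + 920 = (2 - (-7955 - 1*1372)) + 920 = (2 - (-7955 - 1372)) + 920 = (2 - 1*(-9327)) + 920 = (2 + 9327) + 920 = 9329 + 920 = 10249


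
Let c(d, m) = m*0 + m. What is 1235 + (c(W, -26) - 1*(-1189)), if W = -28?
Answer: 2398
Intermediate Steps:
c(d, m) = m (c(d, m) = 0 + m = m)
1235 + (c(W, -26) - 1*(-1189)) = 1235 + (-26 - 1*(-1189)) = 1235 + (-26 + 1189) = 1235 + 1163 = 2398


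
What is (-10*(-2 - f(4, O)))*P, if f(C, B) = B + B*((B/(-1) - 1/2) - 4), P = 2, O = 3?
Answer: -350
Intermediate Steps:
f(C, B) = B + B*(-9/2 - B) (f(C, B) = B + B*((B*(-1) - 1*1/2) - 4) = B + B*((-B - 1/2) - 4) = B + B*((-1/2 - B) - 4) = B + B*(-9/2 - B))
(-10*(-2 - f(4, O)))*P = -10*(-2 - (-1)*3*(7 + 2*3)/2)*2 = -10*(-2 - (-1)*3*(7 + 6)/2)*2 = -10*(-2 - (-1)*3*13/2)*2 = -10*(-2 - 1*(-39/2))*2 = -10*(-2 + 39/2)*2 = -10*35/2*2 = -175*2 = -350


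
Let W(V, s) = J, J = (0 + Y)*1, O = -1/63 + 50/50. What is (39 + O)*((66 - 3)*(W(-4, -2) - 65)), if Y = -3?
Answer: -171292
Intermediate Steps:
O = 62/63 (O = -1*1/63 + 50*(1/50) = -1/63 + 1 = 62/63 ≈ 0.98413)
J = -3 (J = (0 - 3)*1 = -3*1 = -3)
W(V, s) = -3
(39 + O)*((66 - 3)*(W(-4, -2) - 65)) = (39 + 62/63)*((66 - 3)*(-3 - 65)) = 2519*(63*(-68))/63 = (2519/63)*(-4284) = -171292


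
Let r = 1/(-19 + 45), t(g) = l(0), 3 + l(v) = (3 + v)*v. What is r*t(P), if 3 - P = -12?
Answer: -3/26 ≈ -0.11538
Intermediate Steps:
l(v) = -3 + v*(3 + v) (l(v) = -3 + (3 + v)*v = -3 + v*(3 + v))
P = 15 (P = 3 - 1*(-12) = 3 + 12 = 15)
t(g) = -3 (t(g) = -3 + 0² + 3*0 = -3 + 0 + 0 = -3)
r = 1/26 ≈ 0.038462
r*t(P) = (1/26)*(-3) = -3/26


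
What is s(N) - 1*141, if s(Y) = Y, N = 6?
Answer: -135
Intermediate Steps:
s(N) - 1*141 = 6 - 1*141 = 6 - 141 = -135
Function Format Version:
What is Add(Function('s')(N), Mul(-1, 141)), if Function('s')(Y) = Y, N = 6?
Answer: -135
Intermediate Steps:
Add(Function('s')(N), Mul(-1, 141)) = Add(6, Mul(-1, 141)) = Add(6, -141) = -135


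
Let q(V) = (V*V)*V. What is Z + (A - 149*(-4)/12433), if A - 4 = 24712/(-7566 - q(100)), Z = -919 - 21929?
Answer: -143084024954396/6263534039 ≈ -22844.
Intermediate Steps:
q(V) = V³ (q(V) = V²*V = V³)
Z = -22848
A = 2002776/503783 (A = 4 + 24712/(-7566 - 1*100³) = 4 + 24712/(-7566 - 1*1000000) = 4 + 24712/(-7566 - 1000000) = 4 + 24712/(-1007566) = 4 + 24712*(-1/1007566) = 4 - 12356/503783 = 2002776/503783 ≈ 3.9755)
Z + (A - 149*(-4)/12433) = -22848 + (2002776/503783 - 149*(-4)/12433) = -22848 + (2002776/503783 - (-596)/12433) = -22848 + (2002776/503783 - 1*(-596/12433)) = -22848 + (2002776/503783 + 596/12433) = -22848 + 25200768676/6263534039 = -143084024954396/6263534039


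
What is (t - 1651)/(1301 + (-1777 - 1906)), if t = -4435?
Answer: 3043/1191 ≈ 2.5550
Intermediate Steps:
(t - 1651)/(1301 + (-1777 - 1906)) = (-4435 - 1651)/(1301 + (-1777 - 1906)) = -6086/(1301 - 3683) = -6086/(-2382) = -6086*(-1/2382) = 3043/1191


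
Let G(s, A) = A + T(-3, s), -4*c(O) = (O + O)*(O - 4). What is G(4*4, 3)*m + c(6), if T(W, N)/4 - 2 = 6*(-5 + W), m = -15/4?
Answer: 2691/4 ≈ 672.75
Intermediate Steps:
c(O) = -O*(-4 + O)/2 (c(O) = -(O + O)*(O - 4)/4 = -2*O*(-4 + O)/4 = -O*(-4 + O)/2)
m = -15/4 (m = -15*¼ = -15/4 ≈ -3.7500)
T(W, N) = -112 + 24*W (T(W, N) = 8 + 4*(6*(-5 + W)) = 8 + 4*(-30 + 6*W) = 8 + (-120 + 24*W) = -112 + 24*W)
G(s, A) = -184 + A (G(s, A) = A + (-112 + 24*(-3)) = A + (-112 - 72) = A - 184 = -184 + A)
G(4*4, 3)*m + c(6) = (-184 + 3)*(-15/4) + (½)*6*(4 - 1*6) = -181*(-15/4) + (½)*6*(4 - 6) = 2715/4 + (½)*6*(-2) = 2715/4 - 6 = 2691/4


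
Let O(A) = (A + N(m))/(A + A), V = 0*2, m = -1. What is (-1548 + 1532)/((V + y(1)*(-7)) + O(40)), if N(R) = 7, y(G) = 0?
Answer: -1280/47 ≈ -27.234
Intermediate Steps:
V = 0
O(A) = (7 + A)/(2*A) (O(A) = (A + 7)/(A + A) = (7 + A)/((2*A)) = (7 + A)*(1/(2*A)) = (7 + A)/(2*A))
(-1548 + 1532)/((V + y(1)*(-7)) + O(40)) = (-1548 + 1532)/((0 + 0*(-7)) + (½)*(7 + 40)/40) = -16/((0 + 0) + (½)*(1/40)*47) = -16/(0 + 47/80) = -16/47/80 = -16*80/47 = -1280/47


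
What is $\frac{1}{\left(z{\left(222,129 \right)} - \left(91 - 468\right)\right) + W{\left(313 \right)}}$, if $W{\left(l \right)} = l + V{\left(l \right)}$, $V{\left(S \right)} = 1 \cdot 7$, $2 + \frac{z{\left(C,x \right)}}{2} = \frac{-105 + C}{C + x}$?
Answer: $\frac{3}{2081} \approx 0.0014416$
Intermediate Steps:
$z{\left(C,x \right)} = -4 + \frac{2 \left(-105 + C\right)}{C + x}$ ($z{\left(C,x \right)} = -4 + 2 \frac{-105 + C}{C + x} = -4 + \frac{2 \left(-105 + C\right)}{C + x}$)
$V{\left(S \right)} = 7$
$W{\left(l \right)} = 7 + l$ ($W{\left(l \right)} = l + 7 = 7 + l$)
$\frac{1}{\left(z{\left(222,129 \right)} - \left(91 - 468\right)\right) + W{\left(313 \right)}} = \frac{1}{\left(\frac{2 \left(-105 - 222 - 258\right)}{222 + 129} - \left(91 - 468\right)\right) + \left(7 + 313\right)} = \frac{1}{\left(\frac{2 \left(-105 - 222 - 258\right)}{351} - \left(91 - 468\right)\right) + 320} = \frac{1}{\left(2 \cdot \frac{1}{351} \left(-585\right) - -377\right) + 320} = \frac{1}{\left(- \frac{10}{3} + 377\right) + 320} = \frac{1}{\frac{1121}{3} + 320} = \frac{1}{\frac{2081}{3}} = \frac{3}{2081}$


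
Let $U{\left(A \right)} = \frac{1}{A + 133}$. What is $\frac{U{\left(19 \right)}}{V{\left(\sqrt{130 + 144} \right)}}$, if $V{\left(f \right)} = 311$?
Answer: $\frac{1}{47272} \approx 2.1154 \cdot 10^{-5}$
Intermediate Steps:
$U{\left(A \right)} = \frac{1}{133 + A}$
$\frac{U{\left(19 \right)}}{V{\left(\sqrt{130 + 144} \right)}} = \frac{1}{\left(133 + 19\right) 311} = \frac{1}{152} \cdot \frac{1}{311} = \frac{1}{47272}$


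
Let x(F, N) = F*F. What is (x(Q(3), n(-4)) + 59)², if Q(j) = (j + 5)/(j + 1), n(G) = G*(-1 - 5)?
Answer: 3969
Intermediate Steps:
n(G) = -6*G (n(G) = G*(-6) = -6*G)
Q(j) = (5 + j)/(1 + j)
x(F, N) = F²
(x(Q(3), n(-4)) + 59)² = (((5 + 3)/(1 + 3))² + 59)² = ((8/4)² + 59)² = (((¼)*8)² + 59)² = (2² + 59)² = (4 + 59)² = 63² = 3969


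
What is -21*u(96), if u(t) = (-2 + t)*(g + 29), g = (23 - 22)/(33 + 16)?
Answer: -401004/7 ≈ -57286.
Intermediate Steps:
g = 1/49 ≈ 0.020408
u(t) = -2844/49 + 1422*t/49 (u(t) = (-2 + t)*(1/49 + 29) = (-2 + t)*(1422/49) = -2844/49 + 1422*t/49)
-21*u(96) = -21*(-2844/49 + (1422/49)*96) = -21*(-2844/49 + 136512/49) = -21*133668/49 = -401004/7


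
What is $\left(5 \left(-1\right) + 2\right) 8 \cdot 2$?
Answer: $-48$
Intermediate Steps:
$\left(5 \left(-1\right) + 2\right) 8 \cdot 2 = \left(-5 + 2\right) 8 \cdot 2 = \left(-3\right) 8 \cdot 2 = \left(-24\right) 2 = -48$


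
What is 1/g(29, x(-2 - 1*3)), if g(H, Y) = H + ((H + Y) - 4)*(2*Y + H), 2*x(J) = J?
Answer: 1/569 ≈ 0.0017575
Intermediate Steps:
x(J) = J/2
g(H, Y) = H + (H + 2*Y)*(-4 + H + Y) (g(H, Y) = H + (-4 + H + Y)*(H + 2*Y) = H + (H + 2*Y)*(-4 + H + Y))
1/g(29, x(-2 - 1*3)) = 1/(29² - 4*(-2 - 1*3) - 3*29 + 2*((-2 - 1*3)/2)² + 3*29*((-2 - 1*3)/2)) = 1/(841 - 4*(-2 - 3) - 87 + 2*((-2 - 3)/2)² + 3*29*((-2 - 3)/2)) = 1/(841 - 4*(-5) - 87 + 2*((½)*(-5))² + 3*29*((½)*(-5))) = 1/(841 - 8*(-5/2) - 87 + 2*(-5/2)² + 3*29*(-5/2)) = 1/(841 + 20 - 87 + 2*(25/4) - 435/2) = 1/(841 + 20 - 87 + 25/2 - 435/2) = 1/569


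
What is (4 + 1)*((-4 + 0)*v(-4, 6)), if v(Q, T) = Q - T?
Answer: 200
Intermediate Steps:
(4 + 1)*((-4 + 0)*v(-4, 6)) = (4 + 1)*((-4 + 0)*(-4 - 1*6)) = 5*(-4*(-4 - 6)) = 5*(-4*(-10)) = 5*40 = 200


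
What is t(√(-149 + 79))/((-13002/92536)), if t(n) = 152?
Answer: -7032736/6501 ≈ -1081.8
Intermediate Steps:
t(√(-149 + 79))/((-13002/92536)) = 152/((-13002/92536)) = 152/((-13002*1/92536)) = 152/(-6501/46268) = 152*(-46268/6501) = -7032736/6501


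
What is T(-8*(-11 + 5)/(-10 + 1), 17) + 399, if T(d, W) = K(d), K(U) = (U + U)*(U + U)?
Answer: 4615/9 ≈ 512.78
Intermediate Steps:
K(U) = 4*U² (K(U) = (2*U)*(2*U) = 4*U²)
T(d, W) = 4*d²
T(-8*(-11 + 5)/(-10 + 1), 17) + 399 = 4*(-8*(-11 + 5)/(-10 + 1))² + 399 = 4*(-8/((-9/(-6))))² + 399 = 4*(-8/((-9*(-⅙))))² + 399 = 4*(-8/3/2)² + 399 = 4*(-8*⅔)² + 399 = 4*(-16/3)² + 399 = 4*(256/9) + 399 = 1024/9 + 399 = 4615/9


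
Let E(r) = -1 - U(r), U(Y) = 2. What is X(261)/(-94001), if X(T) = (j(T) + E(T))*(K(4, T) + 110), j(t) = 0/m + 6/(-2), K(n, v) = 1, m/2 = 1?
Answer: 666/94001 ≈ 0.0070850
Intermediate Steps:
m = 2 (m = 2*1 = 2)
j(t) = -3 (j(t) = 0/2 + 6/(-2) = 0*(1/2) + 6*(-1/2) = 0 - 3 = -3)
E(r) = -3 (E(r) = -1 - 1*2 = -1 - 2 = -3)
X(T) = -666 (X(T) = (-3 - 3)*(1 + 110) = -6*111 = -666)
X(261)/(-94001) = -666/(-94001) = -666*(-1/94001) = 666/94001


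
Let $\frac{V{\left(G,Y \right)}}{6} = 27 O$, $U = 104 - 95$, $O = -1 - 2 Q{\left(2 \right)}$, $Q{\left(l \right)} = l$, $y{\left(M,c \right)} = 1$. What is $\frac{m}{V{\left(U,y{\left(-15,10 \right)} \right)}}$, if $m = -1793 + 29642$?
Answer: $- \frac{9283}{270} \approx -34.381$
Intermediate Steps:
$m = 27849$
$O = -5$ ($O = -1 - 4 = -5$)
$U = 9$
$V{\left(G,Y \right)} = -810$ ($V{\left(G,Y \right)} = 6 \cdot 27 \left(-5\right) = 6 \left(-135\right) = -810$)
$\frac{m}{V{\left(U,y{\left(-15,10 \right)} \right)}} = \frac{27849}{-810} = 27849 \left(- \frac{1}{810}\right) = - \frac{9283}{270}$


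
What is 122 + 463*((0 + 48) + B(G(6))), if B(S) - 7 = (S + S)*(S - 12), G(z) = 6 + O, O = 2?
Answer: -4045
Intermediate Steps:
G(z) = 8 (G(z) = 6 + 2 = 8)
B(S) = 7 + 2*S*(-12 + S) (B(S) = 7 + (S + S)*(S - 12) = 7 + (2*S)*(-12 + S) = 7 + 2*S*(-12 + S))
122 + 463*((0 + 48) + B(G(6))) = 122 + 463*((0 + 48) + (7 - 24*8 + 2*8**2)) = 122 + 463*(48 + (7 - 192 + 2*64)) = 122 + 463*(48 + (7 - 192 + 128)) = 122 + 463*(48 - 57) = 122 + 463*(-9) = 122 - 4167 = -4045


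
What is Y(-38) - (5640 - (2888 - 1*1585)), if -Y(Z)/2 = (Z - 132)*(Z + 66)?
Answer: 5183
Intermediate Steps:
Y(Z) = -2*(-132 + Z)*(66 + Z) (Y(Z) = -2*(Z - 132)*(Z + 66) = -2*(-132 + Z)*(66 + Z))
Y(-38) - (5640 - (2888 - 1*1585)) = (17424 - 2*(-38)² + 132*(-38)) - (5640 - (2888 - 1*1585)) = (17424 - 2*1444 - 5016) - (5640 - (2888 - 1585)) = (17424 - 2888 - 5016) - (5640 - 1*1303) = 9520 - (5640 - 1303) = 9520 - 1*4337 = 9520 - 4337 = 5183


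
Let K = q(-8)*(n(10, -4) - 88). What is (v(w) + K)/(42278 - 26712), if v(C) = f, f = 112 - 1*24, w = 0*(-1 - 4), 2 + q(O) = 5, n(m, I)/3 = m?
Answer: -1/181 ≈ -0.0055249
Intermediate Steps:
n(m, I) = 3*m
q(O) = 3 (q(O) = -2 + 5 = 3)
w = 0 (w = 0*(-5) = 0)
K = -174 (K = 3*(3*10 - 88) = 3*(30 - 88) = 3*(-58) = -174)
f = 88 (f = 112 - 24 = 88)
v(C) = 88
(v(w) + K)/(42278 - 26712) = (88 - 174)/(42278 - 26712) = -86/15566 = -86*1/15566 = -1/181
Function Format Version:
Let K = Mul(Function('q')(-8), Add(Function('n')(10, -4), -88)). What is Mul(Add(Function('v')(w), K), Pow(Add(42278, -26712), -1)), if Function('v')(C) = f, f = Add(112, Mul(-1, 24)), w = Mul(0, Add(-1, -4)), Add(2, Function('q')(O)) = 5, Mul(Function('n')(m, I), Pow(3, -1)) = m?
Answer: Rational(-1, 181) ≈ -0.0055249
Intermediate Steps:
Function('n')(m, I) = Mul(3, m)
Function('q')(O) = 3 (Function('q')(O) = Add(-2, 5) = 3)
w = 0 (w = Mul(0, -5) = 0)
K = -174 (K = Mul(3, Add(Mul(3, 10), -88)) = Mul(3, Add(30, -88)) = Mul(3, -58) = -174)
f = 88 (f = Add(112, -24) = 88)
Function('v')(C) = 88
Mul(Add(Function('v')(w), K), Pow(Add(42278, -26712), -1)) = Mul(Add(88, -174), Pow(Add(42278, -26712), -1)) = Mul(-86, Pow(15566, -1)) = Mul(-86, Rational(1, 15566)) = Rational(-1, 181)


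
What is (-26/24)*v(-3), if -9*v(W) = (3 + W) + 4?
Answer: 13/27 ≈ 0.48148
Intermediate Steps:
v(W) = -7/9 - W/9 (v(W) = -((3 + W) + 4)/9 = -(7 + W)/9 = -7/9 - W/9)
(-26/24)*v(-3) = (-26/24)*(-7/9 - ⅑*(-3)) = ((1/24)*(-26))*(-7/9 + ⅓) = -13/12*(-4/9) = 13/27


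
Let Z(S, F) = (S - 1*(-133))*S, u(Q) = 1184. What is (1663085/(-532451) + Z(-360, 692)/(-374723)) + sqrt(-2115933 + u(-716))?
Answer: -666708096175/199521636073 + I*sqrt(2114749) ≈ -3.3415 + 1454.2*I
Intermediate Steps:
Z(S, F) = S*(133 + S) (Z(S, F) = (S + 133)*S = (133 + S)*S = S*(133 + S))
(1663085/(-532451) + Z(-360, 692)/(-374723)) + sqrt(-2115933 + u(-716)) = (1663085/(-532451) - 360*(133 - 360)/(-374723)) + sqrt(-2115933 + 1184) = (1663085*(-1/532451) - 360*(-227)*(-1/374723)) + sqrt(-2114749) = (-1663085/532451 + 81720*(-1/374723)) + I*sqrt(2114749) = (-1663085/532451 - 81720/374723) + I*sqrt(2114749) = -666708096175/199521636073 + I*sqrt(2114749)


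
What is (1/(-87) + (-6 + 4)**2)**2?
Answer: 120409/7569 ≈ 15.908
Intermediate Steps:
(1/(-87) + (-6 + 4)**2)**2 = (-1/87 + (-2)**2)**2 = (-1/87 + 4)**2 = (347/87)**2 = 120409/7569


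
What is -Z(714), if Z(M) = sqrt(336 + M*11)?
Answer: -3*sqrt(910) ≈ -90.499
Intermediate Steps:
Z(M) = sqrt(336 + 11*M)
-Z(714) = -sqrt(336 + 11*714) = -sqrt(336 + 7854) = -sqrt(8190) = -3*sqrt(910)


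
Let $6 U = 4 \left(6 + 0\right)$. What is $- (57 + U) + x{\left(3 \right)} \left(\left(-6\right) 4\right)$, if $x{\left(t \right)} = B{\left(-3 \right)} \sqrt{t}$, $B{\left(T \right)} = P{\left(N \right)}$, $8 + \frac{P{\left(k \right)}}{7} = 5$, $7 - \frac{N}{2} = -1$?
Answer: $-61 + 504 \sqrt{3} \approx 811.95$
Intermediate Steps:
$U = 4$ ($U = \frac{4 \left(6 + 0\right)}{6} = \frac{4 \cdot 6}{6} = \frac{1}{6} \cdot 24 = 4$)
$N = 16$ ($N = 14 - -2 = 14 + 2 = 16$)
$P{\left(k \right)} = -21$ ($P{\left(k \right)} = -56 + 7 \cdot 5 = -56 + 35 = -21$)
$B{\left(T \right)} = -21$
$x{\left(t \right)} = - 21 \sqrt{t}$
$- (57 + U) + x{\left(3 \right)} \left(\left(-6\right) 4\right) = - (57 + 4) + - 21 \sqrt{3} \left(\left(-6\right) 4\right) = \left(-1\right) 61 + - 21 \sqrt{3} \left(-24\right) = -61 + 504 \sqrt{3}$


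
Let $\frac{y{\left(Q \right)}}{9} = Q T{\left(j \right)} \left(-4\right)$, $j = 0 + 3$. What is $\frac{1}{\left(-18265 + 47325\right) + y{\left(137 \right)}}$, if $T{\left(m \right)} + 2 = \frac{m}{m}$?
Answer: $\frac{1}{33992} \approx 2.9419 \cdot 10^{-5}$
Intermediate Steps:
$j = 3$
$T{\left(m \right)} = -1$ ($T{\left(m \right)} = -2 + \frac{m}{m} = -2 + 1 = -1$)
$y{\left(Q \right)} = 36 Q$ ($y{\left(Q \right)} = 9 Q \left(-1\right) \left(-4\right) = 9 - Q \left(-4\right) = 9 \cdot 4 Q = 36 Q$)
$\frac{1}{\left(-18265 + 47325\right) + y{\left(137 \right)}} = \frac{1}{\left(-18265 + 47325\right) + 36 \cdot 137} = \frac{1}{29060 + 4932} = \frac{1}{33992}$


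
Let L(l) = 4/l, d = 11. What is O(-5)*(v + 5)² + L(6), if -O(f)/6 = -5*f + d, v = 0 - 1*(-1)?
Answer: -23326/3 ≈ -7775.3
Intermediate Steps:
v = 1 (v = 0 + 1 = 1)
O(f) = -66 + 30*f (O(f) = -6*(-5*f + 11) = -6*(11 - 5*f) = -66 + 30*f)
O(-5)*(v + 5)² + L(6) = (-66 + 30*(-5))*(1 + 5)² + 4/6 = (-66 - 150)*6² + 4*(⅙) = -216*36 + ⅔ = -7776 + ⅔ = -23326/3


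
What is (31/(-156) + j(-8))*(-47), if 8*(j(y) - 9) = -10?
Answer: -27683/78 ≈ -354.91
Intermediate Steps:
j(y) = 31/4 (j(y) = 9 + (1/8)*(-10) = 9 - 5/4 = 31/4)
(31/(-156) + j(-8))*(-47) = (31/(-156) + 31/4)*(-47) = (31*(-1/156) + 31/4)*(-47) = (-31/156 + 31/4)*(-47) = (589/78)*(-47) = -27683/78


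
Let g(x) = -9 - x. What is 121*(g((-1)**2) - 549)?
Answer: -67639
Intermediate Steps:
121*(g((-1)**2) - 549) = 121*((-9 - 1*(-1)**2) - 549) = 121*((-9 - 1*1) - 549) = 121*((-9 - 1) - 549) = 121*(-10 - 549) = 121*(-559) = -67639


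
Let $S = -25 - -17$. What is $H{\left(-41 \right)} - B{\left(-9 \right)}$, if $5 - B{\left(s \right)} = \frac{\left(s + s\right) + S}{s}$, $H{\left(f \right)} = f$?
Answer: $- \frac{388}{9} \approx -43.111$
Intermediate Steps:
$S = -8$ ($S = -25 + 17 = -8$)
$B{\left(s \right)} = 5 - \frac{-8 + 2 s}{s}$ ($B{\left(s \right)} = 5 - \frac{\left(s + s\right) - 8}{s} = 5 - \frac{2 s - 8}{s} = 5 - \frac{-8 + 2 s}{s}$)
$H{\left(-41 \right)} - B{\left(-9 \right)} = -41 - \left(3 + \frac{8}{-9}\right) = -41 - \left(3 + 8 \left(- \frac{1}{9}\right)\right) = -41 - \left(3 - \frac{8}{9}\right) = -41 - \frac{19}{9} = - \frac{388}{9}$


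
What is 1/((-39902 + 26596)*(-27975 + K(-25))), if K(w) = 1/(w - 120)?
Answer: 145/53974139056 ≈ 2.6865e-9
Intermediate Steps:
K(w) = 1/(-120 + w)
1/((-39902 + 26596)*(-27975 + K(-25))) = 1/((-39902 + 26596)*(-27975 + 1/(-120 - 25))) = 1/(-13306*(-27975 + 1/(-145))) = 1/(-13306*(-27975 - 1/145)) = 1/(-13306*(-4056376/145)) = 1/(53974139056/145) = 145/53974139056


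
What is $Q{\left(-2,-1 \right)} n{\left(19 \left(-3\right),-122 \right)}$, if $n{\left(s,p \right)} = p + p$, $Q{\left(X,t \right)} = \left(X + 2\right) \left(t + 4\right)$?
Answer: $0$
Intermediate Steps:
$Q{\left(X,t \right)} = \left(2 + X\right) \left(4 + t\right)$
$n{\left(s,p \right)} = 2 p$
$Q{\left(-2,-1 \right)} n{\left(19 \left(-3\right),-122 \right)} = \left(8 + 2 \left(-1\right) + 4 \left(-2\right) - -2\right) 2 \left(-122\right) = \left(8 - 2 - 8 + 2\right) \left(-244\right) = 0 \left(-244\right) = 0$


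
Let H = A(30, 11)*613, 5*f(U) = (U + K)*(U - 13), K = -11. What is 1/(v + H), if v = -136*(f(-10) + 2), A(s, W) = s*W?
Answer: 5/944402 ≈ 5.2944e-6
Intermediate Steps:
f(U) = (-13 + U)*(-11 + U)/5 (f(U) = ((U - 11)*(U - 13))/5 = ((-11 + U)*(-13 + U))/5 = ((-13 + U)*(-11 + U))/5 = (-13 + U)*(-11 + U)/5)
A(s, W) = W*s
v = -67048/5 (v = -136*((143/5 - 24/5*(-10) + (⅕)*(-10)²) + 2) = -136*((143/5 + 48 + (⅕)*100) + 2) = -136*((143/5 + 48 + 20) + 2) = -136*(483/5 + 2) = -136*493/5 = -67048/5 ≈ -13410.)
H = 202290 (H = (11*30)*613 = 330*613 = 202290)
1/(v + H) = 1/(-67048/5 + 202290) = 1/(944402/5) = 5/944402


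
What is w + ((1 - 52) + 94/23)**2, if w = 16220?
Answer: 9744621/529 ≈ 18421.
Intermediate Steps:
w + ((1 - 52) + 94/23)**2 = 16220 + ((1 - 52) + 94/23)**2 = 16220 + (-51 + 94*(1/23))**2 = 16220 + (-51 + 94/23)**2 = 16220 + (-1079/23)**2 = 16220 + 1164241/529 = 9744621/529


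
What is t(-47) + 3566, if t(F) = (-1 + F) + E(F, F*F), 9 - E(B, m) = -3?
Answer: 3530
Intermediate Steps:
E(B, m) = 12 (E(B, m) = 9 - 1*(-3) = 9 + 3 = 12)
t(F) = 11 + F (t(F) = (-1 + F) + 12 = 11 + F)
t(-47) + 3566 = (11 - 47) + 3566 = -36 + 3566 = 3530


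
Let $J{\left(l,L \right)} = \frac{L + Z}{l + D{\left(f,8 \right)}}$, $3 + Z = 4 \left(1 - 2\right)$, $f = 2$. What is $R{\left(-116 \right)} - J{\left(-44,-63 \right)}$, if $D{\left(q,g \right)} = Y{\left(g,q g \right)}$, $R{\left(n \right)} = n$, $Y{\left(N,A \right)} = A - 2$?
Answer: $- \frac{355}{3} \approx -118.33$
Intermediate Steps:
$Y{\left(N,A \right)} = -2 + A$
$D{\left(q,g \right)} = -2 + g q$ ($D{\left(q,g \right)} = -2 + q g = -2 + g q$)
$Z = -7$ ($Z = -3 + 4 \left(1 - 2\right) = -3 + 4 \left(-1\right) = -3 - 4 = -7$)
$J{\left(l,L \right)} = \frac{-7 + L}{14 + l}$ ($J{\left(l,L \right)} = \frac{L - 7}{l + \left(-2 + 8 \cdot 2\right)} = \frac{-7 + L}{l + \left(-2 + 16\right)} = \frac{-7 + L}{l + 14} = \frac{-7 + L}{14 + l}$)
$R{\left(-116 \right)} - J{\left(-44,-63 \right)} = -116 - \frac{-7 - 63}{14 - 44} = -116 - \frac{1}{-30} \left(-70\right) = -116 - \left(- \frac{1}{30}\right) \left(-70\right) = -116 - \frac{7}{3} = - \frac{355}{3}$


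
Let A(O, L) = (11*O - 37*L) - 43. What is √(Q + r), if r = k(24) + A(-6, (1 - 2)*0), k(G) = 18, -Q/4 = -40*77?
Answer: √12229 ≈ 110.58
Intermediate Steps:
Q = 12320 (Q = -(-160)*77 = -4*(-3080) = 12320)
A(O, L) = -43 - 37*L + 11*O (A(O, L) = (-37*L + 11*O) - 43 = -43 - 37*L + 11*O)
r = -91 (r = 18 + (-43 - 37*(1 - 2)*0 + 11*(-6)) = 18 + (-43 - (-37)*0 - 66) = 18 + (-43 - 37*0 - 66) = 18 + (-43 + 0 - 66) = 18 - 109 = -91)
√(Q + r) = √(12320 - 91) = √12229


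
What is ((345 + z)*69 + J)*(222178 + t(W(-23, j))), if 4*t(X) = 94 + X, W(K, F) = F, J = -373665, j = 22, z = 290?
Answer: -73294978950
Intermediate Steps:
t(X) = 47/2 + X/4 (t(X) = (94 + X)/4 = 47/2 + X/4)
((345 + z)*69 + J)*(222178 + t(W(-23, j))) = ((345 + 290)*69 - 373665)*(222178 + (47/2 + (¼)*22)) = (635*69 - 373665)*(222178 + (47/2 + 11/2)) = (43815 - 373665)*(222178 + 29) = -329850*222207 = -73294978950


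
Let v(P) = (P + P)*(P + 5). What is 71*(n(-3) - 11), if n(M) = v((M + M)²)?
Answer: 208811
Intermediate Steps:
v(P) = 2*P*(5 + P) (v(P) = (2*P)*(5 + P) = 2*P*(5 + P))
n(M) = 8*M²*(5 + 4*M²) (n(M) = 2*(M + M)²*(5 + (M + M)²) = 2*(2*M)²*(5 + (2*M)²) = 2*(4*M²)*(5 + 4*M²) = 8*M²*(5 + 4*M²))
71*(n(-3) - 11) = 71*((-3)²*(40 + 32*(-3)²) - 11) = 71*(9*(40 + 32*9) - 11) = 71*(9*(40 + 288) - 11) = 71*(9*328 - 11) = 71*(2952 - 11) = 71*2941 = 208811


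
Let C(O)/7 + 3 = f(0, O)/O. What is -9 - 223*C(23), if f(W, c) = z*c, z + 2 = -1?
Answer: 9357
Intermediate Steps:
z = -3 (z = -2 - 1 = -3)
f(W, c) = -3*c
C(O) = -42 (C(O) = -21 + 7*((-3*O)/O) = -21 + 7*(-3) = -21 - 21 = -42)
-9 - 223*C(23) = -9 - 223*(-42) = -9 + 9366 = 9357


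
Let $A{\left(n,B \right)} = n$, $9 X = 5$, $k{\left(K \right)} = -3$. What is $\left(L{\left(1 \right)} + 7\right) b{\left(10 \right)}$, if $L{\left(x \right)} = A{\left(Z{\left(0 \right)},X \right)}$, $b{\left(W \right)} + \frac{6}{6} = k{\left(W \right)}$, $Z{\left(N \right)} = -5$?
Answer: $-8$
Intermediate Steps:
$X = \frac{5}{9}$ ($X = \frac{1}{9} \cdot 5 = \frac{5}{9} \approx 0.55556$)
$b{\left(W \right)} = -4$ ($b{\left(W \right)} = -1 - 3 = -4$)
$L{\left(x \right)} = -5$
$\left(L{\left(1 \right)} + 7\right) b{\left(10 \right)} = \left(-5 + 7\right) \left(-4\right) = 2 \left(-4\right) = -8$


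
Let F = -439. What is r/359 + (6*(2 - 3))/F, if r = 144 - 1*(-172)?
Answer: 140878/157601 ≈ 0.89389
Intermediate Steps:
r = 316 (r = 144 + 172 = 316)
r/359 + (6*(2 - 3))/F = 316/359 + (6*(2 - 3))/(-439) = 316*(1/359) + (6*(-1))*(-1/439) = 316/359 - 6*(-1/439) = 316/359 + 6/439 = 140878/157601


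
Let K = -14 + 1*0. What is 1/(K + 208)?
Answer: 1/194 ≈ 0.0051546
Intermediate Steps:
K = -14 (K = -14 + 0 = -14)
1/(K + 208) = 1/(-14 + 208) = 1/194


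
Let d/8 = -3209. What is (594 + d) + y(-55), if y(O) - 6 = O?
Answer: -25127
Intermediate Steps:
d = -25672 (d = 8*(-3209) = -25672)
y(O) = 6 + O
(594 + d) + y(-55) = (594 - 25672) + (6 - 55) = -25078 - 49 = -25127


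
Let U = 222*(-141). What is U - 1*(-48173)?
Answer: 16871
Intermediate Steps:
U = -31302
U - 1*(-48173) = -31302 - 1*(-48173) = -31302 + 48173 = 16871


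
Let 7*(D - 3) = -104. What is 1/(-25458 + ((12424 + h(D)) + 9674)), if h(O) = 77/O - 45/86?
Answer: -7138/24033769 ≈ -0.00029700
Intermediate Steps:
D = -83/7 (D = 3 + (⅐)*(-104) = 3 - 104/7 = -83/7 ≈ -11.857)
h(O) = -45/86 + 77/O (h(O) = 77/O - 45*1/86 = 77/O - 45/86 = -45/86 + 77/O)
1/(-25458 + ((12424 + h(D)) + 9674)) = 1/(-25458 + ((12424 + (-45/86 + 77/(-83/7))) + 9674)) = 1/(-25458 + ((12424 + (-45/86 + 77*(-7/83))) + 9674)) = 1/(-25458 + ((12424 + (-45/86 - 539/83)) + 9674)) = 1/(-25458 + ((12424 - 50089/7138) + 9674)) = 1/(-25458 + (88632423/7138 + 9674)) = 1/(-25458 + 157685435/7138) = 1/(-24033769/7138) = -7138/24033769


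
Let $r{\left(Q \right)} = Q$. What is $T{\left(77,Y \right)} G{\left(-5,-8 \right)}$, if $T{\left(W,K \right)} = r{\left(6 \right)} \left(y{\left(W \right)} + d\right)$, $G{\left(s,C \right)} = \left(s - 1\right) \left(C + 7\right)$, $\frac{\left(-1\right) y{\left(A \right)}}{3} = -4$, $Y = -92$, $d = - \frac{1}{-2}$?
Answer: $450$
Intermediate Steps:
$d = \frac{1}{2}$ ($d = \left(-1\right) \left(- \frac{1}{2}\right) = \frac{1}{2} \approx 0.5$)
$y{\left(A \right)} = 12$ ($y{\left(A \right)} = \left(-3\right) \left(-4\right) = 12$)
$G{\left(s,C \right)} = \left(-1 + s\right) \left(7 + C\right)$
$T{\left(W,K \right)} = 75$ ($T{\left(W,K \right)} = 6 \left(12 + \frac{1}{2}\right) = 6 \cdot \frac{25}{2} = 75$)
$T{\left(77,Y \right)} G{\left(-5,-8 \right)} = 75 \left(-7 - -8 + 7 \left(-5\right) - -40\right) = 75 \left(-7 + 8 - 35 + 40\right) = 75 \cdot 6 = 450$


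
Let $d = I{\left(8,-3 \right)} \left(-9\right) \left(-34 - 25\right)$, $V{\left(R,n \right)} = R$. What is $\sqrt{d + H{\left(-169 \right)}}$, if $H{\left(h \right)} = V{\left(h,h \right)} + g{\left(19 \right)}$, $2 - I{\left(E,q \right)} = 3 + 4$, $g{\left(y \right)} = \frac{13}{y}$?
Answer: $\frac{i \sqrt{1019217}}{19} \approx 53.135 i$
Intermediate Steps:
$I{\left(E,q \right)} = -5$ ($I{\left(E,q \right)} = 2 - \left(3 + 4\right) = 2 - 7 = -5$)
$d = -2655$ ($d = \left(-5\right) \left(-9\right) \left(-34 - 25\right) = 45 \left(-59\right) = -2655$)
$H{\left(h \right)} = \frac{13}{19} + h$ ($H{\left(h \right)} = h + \frac{13}{19} = \frac{13}{19} + h$)
$\sqrt{d + H{\left(-169 \right)}} = \sqrt{-2655 + \left(\frac{13}{19} - 169\right)} = \sqrt{-2655 - \frac{3198}{19}} = \sqrt{- \frac{53643}{19}} = \frac{i \sqrt{1019217}}{19}$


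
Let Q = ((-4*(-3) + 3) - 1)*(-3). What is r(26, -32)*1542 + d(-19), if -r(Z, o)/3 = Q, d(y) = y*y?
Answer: 194653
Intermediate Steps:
d(y) = y**2
Q = -42 (Q = ((12 + 3) - 1)*(-3) = (15 - 1)*(-3) = 14*(-3) = -42)
r(Z, o) = 126 (r(Z, o) = -3*(-42) = 126)
r(26, -32)*1542 + d(-19) = 126*1542 + (-19)**2 = 194292 + 361 = 194653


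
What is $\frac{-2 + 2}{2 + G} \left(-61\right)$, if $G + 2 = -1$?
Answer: $0$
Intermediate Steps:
$G = -3$ ($G = -2 - 1 = -3$)
$\frac{-2 + 2}{2 + G} \left(-61\right) = \frac{-2 + 2}{2 - 3} \left(-61\right) = \frac{0}{-1} \left(-61\right) = 0 \left(-1\right) \left(-61\right) = 0 \left(-61\right) = 0$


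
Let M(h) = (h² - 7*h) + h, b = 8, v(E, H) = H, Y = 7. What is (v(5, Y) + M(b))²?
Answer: 529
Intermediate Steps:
M(h) = h² - 6*h
(v(5, Y) + M(b))² = (7 + 8*(-6 + 8))² = (7 + 8*2)² = (7 + 16)² = 23² = 529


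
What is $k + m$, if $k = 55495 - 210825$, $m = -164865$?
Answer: $-320195$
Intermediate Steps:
$k = -155330$
$k + m = -155330 - 164865 = -320195$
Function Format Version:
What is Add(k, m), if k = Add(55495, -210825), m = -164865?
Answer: -320195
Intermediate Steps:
k = -155330
Add(k, m) = Add(-155330, -164865) = -320195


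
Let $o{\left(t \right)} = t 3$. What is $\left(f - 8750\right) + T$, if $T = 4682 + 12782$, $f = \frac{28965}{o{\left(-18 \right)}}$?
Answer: $\frac{147197}{18} \approx 8177.6$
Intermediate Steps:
$o{\left(t \right)} = 3 t$
$f = - \frac{9655}{18}$ ($f = \frac{28965}{3 \left(-18\right)} = \frac{28965}{-54} = 28965 \left(- \frac{1}{54}\right) = - \frac{9655}{18} \approx -536.39$)
$T = 17464$
$\left(f - 8750\right) + T = \left(- \frac{9655}{18} - 8750\right) + 17464 = - \frac{167155}{18} + 17464 = \frac{147197}{18}$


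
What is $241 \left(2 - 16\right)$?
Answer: $-3374$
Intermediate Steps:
$241 \left(2 - 16\right) = 241 \left(-14\right) = -3374$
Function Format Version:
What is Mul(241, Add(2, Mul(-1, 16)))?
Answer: -3374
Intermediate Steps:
Mul(241, Add(2, Mul(-1, 16))) = Mul(241, Add(2, -16)) = Mul(241, -14) = -3374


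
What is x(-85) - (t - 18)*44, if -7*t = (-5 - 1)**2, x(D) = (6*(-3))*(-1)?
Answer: 7254/7 ≈ 1036.3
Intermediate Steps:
x(D) = 18 (x(D) = -18*(-1) = 18)
t = -36/7 (t = -(-5 - 1)**2/7 = -1/7*(-6)**2 = -1/7*36 = -36/7 ≈ -5.1429)
x(-85) - (t - 18)*44 = 18 - (-36/7 - 18)*44 = 18 - (-162)*44/7 = 18 - 1*(-7128/7) = 18 + 7128/7 = 7254/7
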